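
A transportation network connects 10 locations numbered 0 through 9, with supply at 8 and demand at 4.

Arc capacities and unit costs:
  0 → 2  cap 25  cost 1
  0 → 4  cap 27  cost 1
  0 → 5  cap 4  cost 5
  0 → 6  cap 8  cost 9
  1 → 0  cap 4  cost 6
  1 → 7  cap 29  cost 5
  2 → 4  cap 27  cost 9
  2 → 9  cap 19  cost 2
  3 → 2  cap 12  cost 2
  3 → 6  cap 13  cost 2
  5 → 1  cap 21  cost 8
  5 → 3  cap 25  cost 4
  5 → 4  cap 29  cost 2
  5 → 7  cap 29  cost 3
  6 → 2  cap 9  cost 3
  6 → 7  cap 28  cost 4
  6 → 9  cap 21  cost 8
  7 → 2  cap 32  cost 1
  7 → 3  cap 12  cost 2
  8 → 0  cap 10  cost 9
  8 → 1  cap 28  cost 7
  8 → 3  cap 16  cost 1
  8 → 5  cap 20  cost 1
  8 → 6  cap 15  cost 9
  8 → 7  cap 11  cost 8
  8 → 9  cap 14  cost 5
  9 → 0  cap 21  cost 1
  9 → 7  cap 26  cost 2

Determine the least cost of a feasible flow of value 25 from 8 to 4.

shortest-cost path #1: 8→5→4 push 20 @ unit cost 3 (adds 60)
shortest-cost path #2: 8→9→0→4 push 5 @ unit cost 7 (adds 35)
total cost = 95

Minimum cost for 25 units: 95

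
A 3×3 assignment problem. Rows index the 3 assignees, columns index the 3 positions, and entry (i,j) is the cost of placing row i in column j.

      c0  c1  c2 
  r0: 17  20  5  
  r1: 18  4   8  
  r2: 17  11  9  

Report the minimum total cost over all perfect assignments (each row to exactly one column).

Minimum assignment cost: 26

optimal assignment: row0→col2 (cost 5), row1→col1 (cost 4), row2→col0 (cost 17)
total = 5 + 4 + 17 = 26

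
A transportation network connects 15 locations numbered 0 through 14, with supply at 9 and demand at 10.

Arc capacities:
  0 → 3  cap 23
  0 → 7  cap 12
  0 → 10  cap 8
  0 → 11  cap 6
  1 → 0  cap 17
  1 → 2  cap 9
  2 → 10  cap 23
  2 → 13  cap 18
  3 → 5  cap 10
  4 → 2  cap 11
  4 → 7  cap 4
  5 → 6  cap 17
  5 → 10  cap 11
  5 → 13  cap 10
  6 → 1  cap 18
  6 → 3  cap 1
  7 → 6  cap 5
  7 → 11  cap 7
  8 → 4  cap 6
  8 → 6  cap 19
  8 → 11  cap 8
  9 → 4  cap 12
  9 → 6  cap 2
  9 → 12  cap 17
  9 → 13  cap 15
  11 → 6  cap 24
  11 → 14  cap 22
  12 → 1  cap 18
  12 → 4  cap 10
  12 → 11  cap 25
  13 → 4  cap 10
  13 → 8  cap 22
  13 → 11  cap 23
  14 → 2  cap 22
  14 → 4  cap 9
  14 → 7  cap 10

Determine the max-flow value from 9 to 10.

augment #1: 9→4→2→10 bottleneck 11, total now 11
augment #2: 9→6→1→0→10 bottleneck 2, total now 13
augment #3: 9→12→1→0→10 bottleneck 6, total now 19
augment #4: 9→12→1→2→10 bottleneck 9, total now 28
augment #5: 9→12→11→14→2→10 bottleneck 2, total now 30
augment #6: 9→13→11→14→2→10 bottleneck 1, total now 31
augment #7: 9→4→7→6→3→5→10 bottleneck 1, total now 32
augment #8: 9→13→8→6→1→0→3→5→10 bottleneck 9, total now 41

Maximum flow value: 41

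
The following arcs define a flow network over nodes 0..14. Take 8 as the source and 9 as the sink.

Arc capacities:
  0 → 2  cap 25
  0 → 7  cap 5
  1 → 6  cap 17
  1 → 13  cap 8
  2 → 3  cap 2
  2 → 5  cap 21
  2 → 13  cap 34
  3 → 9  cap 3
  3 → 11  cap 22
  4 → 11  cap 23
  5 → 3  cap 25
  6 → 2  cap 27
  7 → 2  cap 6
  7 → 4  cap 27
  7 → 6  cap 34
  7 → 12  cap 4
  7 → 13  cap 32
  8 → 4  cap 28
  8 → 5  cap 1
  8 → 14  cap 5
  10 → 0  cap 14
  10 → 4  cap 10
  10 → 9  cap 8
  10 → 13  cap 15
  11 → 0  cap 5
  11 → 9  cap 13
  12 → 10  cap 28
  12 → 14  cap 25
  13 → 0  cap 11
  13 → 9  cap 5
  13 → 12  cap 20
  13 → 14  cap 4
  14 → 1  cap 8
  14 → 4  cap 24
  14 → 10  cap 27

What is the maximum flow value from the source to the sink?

Maximum flow value: 24

augment #1: 8→4→11→9 bottleneck 13, total now 13
augment #2: 8→5→3→9 bottleneck 1, total now 14
augment #3: 8→14→10→9 bottleneck 5, total now 19
augment #4: 8→4→11→0→2→3→9 bottleneck 2, total now 21
augment #5: 8→4→11→0→2→13→9 bottleneck 3, total now 24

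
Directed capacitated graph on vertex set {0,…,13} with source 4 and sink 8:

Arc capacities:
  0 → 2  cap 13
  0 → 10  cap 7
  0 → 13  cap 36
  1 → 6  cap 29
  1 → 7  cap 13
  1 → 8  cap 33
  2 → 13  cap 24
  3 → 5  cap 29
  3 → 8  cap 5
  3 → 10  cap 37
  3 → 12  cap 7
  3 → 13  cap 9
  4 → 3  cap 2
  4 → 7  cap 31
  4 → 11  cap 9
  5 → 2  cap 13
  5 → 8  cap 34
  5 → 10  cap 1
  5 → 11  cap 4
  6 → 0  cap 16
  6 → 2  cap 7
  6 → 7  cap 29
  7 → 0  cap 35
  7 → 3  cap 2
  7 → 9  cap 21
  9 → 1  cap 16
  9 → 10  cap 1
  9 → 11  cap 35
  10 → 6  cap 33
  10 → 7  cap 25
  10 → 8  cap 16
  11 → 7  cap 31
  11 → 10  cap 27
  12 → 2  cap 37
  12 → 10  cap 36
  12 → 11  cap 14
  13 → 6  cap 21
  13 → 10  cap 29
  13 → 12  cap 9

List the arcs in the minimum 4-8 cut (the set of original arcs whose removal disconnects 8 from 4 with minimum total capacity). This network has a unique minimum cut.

augment #1: 4→3→8 push 2
augment #2: 4→7→3→8 push 2
augment #3: 4→11→10→8 push 9
augment #4: 4→7→0→10→8 push 7
augment #5: 4→7→9→1→8 push 16
max flow = 36; residual-reachable set from 4 gives S-side
cut edges (S→T): {(4,3), (7,3), (9,1), (10,8)} total cap 36

Min-cut arcs: {(4,3), (7,3), (9,1), (10,8)} (total capacity 36)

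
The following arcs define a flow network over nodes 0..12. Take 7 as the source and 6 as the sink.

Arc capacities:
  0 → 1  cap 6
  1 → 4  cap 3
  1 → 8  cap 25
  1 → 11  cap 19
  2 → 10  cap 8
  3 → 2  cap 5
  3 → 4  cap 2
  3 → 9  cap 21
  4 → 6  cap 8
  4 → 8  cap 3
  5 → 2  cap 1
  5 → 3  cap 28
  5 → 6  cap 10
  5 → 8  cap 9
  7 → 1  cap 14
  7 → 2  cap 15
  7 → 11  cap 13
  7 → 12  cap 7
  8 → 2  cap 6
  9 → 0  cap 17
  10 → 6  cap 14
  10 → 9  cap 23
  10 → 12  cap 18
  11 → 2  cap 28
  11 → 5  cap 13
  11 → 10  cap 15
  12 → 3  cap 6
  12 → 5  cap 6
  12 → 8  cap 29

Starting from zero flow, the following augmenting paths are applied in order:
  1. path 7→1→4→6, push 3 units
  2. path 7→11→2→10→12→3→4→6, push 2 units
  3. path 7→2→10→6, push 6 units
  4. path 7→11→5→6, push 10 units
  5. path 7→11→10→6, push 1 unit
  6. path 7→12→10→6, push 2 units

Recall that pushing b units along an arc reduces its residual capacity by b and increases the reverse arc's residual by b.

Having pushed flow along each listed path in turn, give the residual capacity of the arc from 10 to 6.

Residual capacity of (10,6): 5

after path 1 (7→1→4→6, push 3): res(10,6)=14
after path 2 (7→11→2→10→12→3→4→6, push 2): res(10,6)=14
after path 3 (7→2→10→6, push 6): res(10,6)=8
after path 4 (7→11→5→6, push 10): res(10,6)=8
after path 5 (7→11→10→6, push 1): res(10,6)=7
after path 6 (7→12→10→6, push 2): res(10,6)=5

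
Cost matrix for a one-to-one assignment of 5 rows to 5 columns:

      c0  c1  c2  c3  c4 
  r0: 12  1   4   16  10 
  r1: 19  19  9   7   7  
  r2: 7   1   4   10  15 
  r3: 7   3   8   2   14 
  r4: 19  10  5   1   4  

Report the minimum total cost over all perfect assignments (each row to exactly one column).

one of 2 optimal assignments: row0→col1 (cost 1), row1→col4 (cost 7), row2→col2 (cost 4), row3→col0 (cost 7), row4→col3 (cost 1)
total = 1 + 7 + 4 + 7 + 1 = 20

Minimum assignment cost: 20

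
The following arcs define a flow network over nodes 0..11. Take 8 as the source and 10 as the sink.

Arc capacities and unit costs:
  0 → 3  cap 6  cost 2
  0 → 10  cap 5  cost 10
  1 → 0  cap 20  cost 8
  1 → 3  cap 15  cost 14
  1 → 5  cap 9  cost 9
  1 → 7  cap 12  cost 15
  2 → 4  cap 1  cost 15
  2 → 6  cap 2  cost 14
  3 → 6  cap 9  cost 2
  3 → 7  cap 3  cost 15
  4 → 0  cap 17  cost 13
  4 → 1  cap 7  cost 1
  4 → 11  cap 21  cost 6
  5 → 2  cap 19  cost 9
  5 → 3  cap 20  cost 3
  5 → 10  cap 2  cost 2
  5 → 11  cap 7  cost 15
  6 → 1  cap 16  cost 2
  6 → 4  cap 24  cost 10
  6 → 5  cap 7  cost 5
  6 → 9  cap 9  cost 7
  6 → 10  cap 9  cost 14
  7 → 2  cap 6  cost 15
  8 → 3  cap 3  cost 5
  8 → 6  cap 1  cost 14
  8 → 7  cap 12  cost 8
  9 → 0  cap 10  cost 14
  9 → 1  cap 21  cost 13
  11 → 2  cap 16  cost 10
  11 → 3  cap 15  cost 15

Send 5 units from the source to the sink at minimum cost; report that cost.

shortest-cost path #1: 8→3→6→5→10 push 2 @ unit cost 14 (adds 28)
shortest-cost path #2: 8→3→6→10 push 1 @ unit cost 21 (adds 21)
shortest-cost path #3: 8→6→10 push 1 @ unit cost 28 (adds 28)
shortest-cost path #4: 8→7→2→6→10 push 1 @ unit cost 51 (adds 51)
total cost = 128

Minimum cost for 5 units: 128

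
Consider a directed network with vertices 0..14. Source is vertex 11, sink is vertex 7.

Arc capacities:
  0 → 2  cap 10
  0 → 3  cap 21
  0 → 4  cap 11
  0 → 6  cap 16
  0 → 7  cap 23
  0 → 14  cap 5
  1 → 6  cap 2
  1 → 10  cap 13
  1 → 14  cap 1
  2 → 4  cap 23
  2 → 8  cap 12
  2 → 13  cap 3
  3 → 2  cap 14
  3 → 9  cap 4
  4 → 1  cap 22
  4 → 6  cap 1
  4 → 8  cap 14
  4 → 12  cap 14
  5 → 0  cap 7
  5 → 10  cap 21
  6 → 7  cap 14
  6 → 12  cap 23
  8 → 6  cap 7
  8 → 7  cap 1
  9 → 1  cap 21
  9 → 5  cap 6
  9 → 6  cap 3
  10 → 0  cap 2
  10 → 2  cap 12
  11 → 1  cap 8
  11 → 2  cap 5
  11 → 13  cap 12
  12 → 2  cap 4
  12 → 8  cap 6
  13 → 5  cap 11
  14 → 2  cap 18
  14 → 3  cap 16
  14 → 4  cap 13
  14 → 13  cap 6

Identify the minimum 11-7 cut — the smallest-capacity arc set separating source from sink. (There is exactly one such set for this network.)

Min-cut arcs: {(1,6), (1,14), (4,6), (5,0), (8,6), (8,7), (10,0)} (total capacity 21)

augment #1: 11→1→6→7 push 2
augment #2: 11→2→8→7 push 1
augment #3: 11→1→10→0→7 push 2
augment #4: 11→2→4→6→7 push 1
augment #5: 11→2→8→6→7 push 3
augment #6: 11→13→5→0→7 push 7
augment #7: 11→1→10→2→8→6→7 push 4
augment #8: 11→13→5→10→1→14→3→9→6→7 push 1
max flow = 21; residual-reachable set from 11 gives S-side
cut edges (S→T): {(1,6), (1,14), (4,6), (5,0), (8,6), (8,7), (10,0)} total cap 21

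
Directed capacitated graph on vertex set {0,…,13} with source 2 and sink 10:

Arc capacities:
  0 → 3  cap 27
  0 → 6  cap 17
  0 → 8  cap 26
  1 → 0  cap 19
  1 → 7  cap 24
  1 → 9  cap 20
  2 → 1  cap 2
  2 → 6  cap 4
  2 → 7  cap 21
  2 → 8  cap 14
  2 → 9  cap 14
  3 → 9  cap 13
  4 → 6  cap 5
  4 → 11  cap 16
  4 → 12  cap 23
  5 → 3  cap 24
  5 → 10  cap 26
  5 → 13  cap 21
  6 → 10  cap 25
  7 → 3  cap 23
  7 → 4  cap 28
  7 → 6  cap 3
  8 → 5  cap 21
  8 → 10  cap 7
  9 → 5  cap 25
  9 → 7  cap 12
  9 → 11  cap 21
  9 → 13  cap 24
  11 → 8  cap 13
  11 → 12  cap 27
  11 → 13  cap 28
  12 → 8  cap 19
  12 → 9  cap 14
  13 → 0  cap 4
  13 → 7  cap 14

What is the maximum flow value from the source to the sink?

Maximum flow value: 51

augment #1: 2→6→10 bottleneck 4, total now 4
augment #2: 2→8→10 bottleneck 7, total now 11
augment #3: 2→7→6→10 bottleneck 3, total now 14
augment #4: 2→8→5→10 bottleneck 7, total now 21
augment #5: 2→9→5→10 bottleneck 14, total now 35
augment #6: 2→1→0→6→10 bottleneck 2, total now 37
augment #7: 2→7→4→6→10 bottleneck 5, total now 42
augment #8: 2→7→3→9→5→10 bottleneck 5, total now 47
augment #9: 2→7→3→9→13→0→6→10 bottleneck 4, total now 51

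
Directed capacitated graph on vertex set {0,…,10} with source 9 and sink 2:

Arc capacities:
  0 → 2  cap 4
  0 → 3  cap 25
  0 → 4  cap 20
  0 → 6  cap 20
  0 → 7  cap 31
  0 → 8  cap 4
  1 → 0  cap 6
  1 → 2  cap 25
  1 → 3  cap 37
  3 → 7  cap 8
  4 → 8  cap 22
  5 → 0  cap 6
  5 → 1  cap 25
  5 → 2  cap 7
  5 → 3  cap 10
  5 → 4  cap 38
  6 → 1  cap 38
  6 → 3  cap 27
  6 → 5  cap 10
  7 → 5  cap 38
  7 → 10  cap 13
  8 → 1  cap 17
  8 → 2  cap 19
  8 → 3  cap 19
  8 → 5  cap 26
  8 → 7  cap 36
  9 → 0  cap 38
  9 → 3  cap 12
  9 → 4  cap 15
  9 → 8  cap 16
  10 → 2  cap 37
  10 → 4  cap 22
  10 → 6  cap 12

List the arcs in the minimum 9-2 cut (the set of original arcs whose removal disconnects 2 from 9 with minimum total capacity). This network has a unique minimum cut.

Min-cut arcs: {(0,2), (1,2), (5,2), (7,10), (8,2)} (total capacity 68)

augment #1: 9→0→2 push 4
augment #2: 9→8→2 push 16
augment #3: 9→0→8→2 push 3
augment #4: 9→0→6→1→2 push 20
augment #5: 9→0→7→5→2 push 7
augment #6: 9→0→7→10→2 push 4
augment #7: 9→3→7→10→2 push 8
augment #8: 9→4→8→1→2 push 5
augment #9: 9→4→8→7→10→2 push 1
max flow = 68; residual-reachable set from 9 gives S-side
cut edges (S→T): {(0,2), (1,2), (5,2), (7,10), (8,2)} total cap 68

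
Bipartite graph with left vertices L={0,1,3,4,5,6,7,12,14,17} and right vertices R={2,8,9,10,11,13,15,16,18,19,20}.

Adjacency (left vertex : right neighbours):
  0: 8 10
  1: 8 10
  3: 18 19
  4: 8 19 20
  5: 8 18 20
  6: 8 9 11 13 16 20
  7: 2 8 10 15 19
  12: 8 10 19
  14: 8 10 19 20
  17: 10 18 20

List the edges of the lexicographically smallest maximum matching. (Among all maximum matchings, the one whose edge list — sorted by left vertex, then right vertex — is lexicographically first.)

Lex-smallest maximum matching: {(0,8), (1,10), (3,18), (4,19), (5,20), (6,9), (7,2)}

|M| = 7 (so the lex-smallest maximum matching has 7 edges)
process left vertices in ascending order; for each, take the smallest-labelled available neighbour that still permits 7 edges overall, or leave it unmatched if none does
lex-smallest matching: {0-8, 1-10, 3-18, 4-19, 5-20, 6-9, 7-2}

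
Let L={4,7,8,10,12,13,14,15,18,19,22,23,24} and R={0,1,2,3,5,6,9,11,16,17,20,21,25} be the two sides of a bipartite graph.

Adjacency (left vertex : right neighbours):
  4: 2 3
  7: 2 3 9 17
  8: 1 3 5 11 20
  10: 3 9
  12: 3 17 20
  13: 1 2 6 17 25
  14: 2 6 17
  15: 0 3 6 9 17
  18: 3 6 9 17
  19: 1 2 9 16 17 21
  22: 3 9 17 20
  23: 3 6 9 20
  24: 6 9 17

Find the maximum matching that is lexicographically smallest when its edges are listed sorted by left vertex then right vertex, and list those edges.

Lex-smallest maximum matching: {(4,2), (7,3), (8,1), (10,9), (12,17), (13,25), (14,6), (15,0), (19,16), (22,20)}

|M| = 10 (so the lex-smallest maximum matching has 10 edges)
process left vertices in ascending order; for each, take the smallest-labelled available neighbour that still permits 10 edges overall, or leave it unmatched if none does
lex-smallest matching: {4-2, 7-3, 8-1, 10-9, 12-17, 13-25, 14-6, 15-0, 19-16, 22-20}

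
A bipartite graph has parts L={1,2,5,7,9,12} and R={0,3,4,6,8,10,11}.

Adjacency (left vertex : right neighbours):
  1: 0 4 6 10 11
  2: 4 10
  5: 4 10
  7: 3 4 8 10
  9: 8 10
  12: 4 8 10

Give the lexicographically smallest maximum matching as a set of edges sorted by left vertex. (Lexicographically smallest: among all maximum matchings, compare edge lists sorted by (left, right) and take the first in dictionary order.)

|M| = 5 (so the lex-smallest maximum matching has 5 edges)
process left vertices in ascending order; for each, take the smallest-labelled available neighbour that still permits 5 edges overall, or leave it unmatched if none does
lex-smallest matching: {1-0, 2-4, 5-10, 7-3, 9-8}

Lex-smallest maximum matching: {(1,0), (2,4), (5,10), (7,3), (9,8)}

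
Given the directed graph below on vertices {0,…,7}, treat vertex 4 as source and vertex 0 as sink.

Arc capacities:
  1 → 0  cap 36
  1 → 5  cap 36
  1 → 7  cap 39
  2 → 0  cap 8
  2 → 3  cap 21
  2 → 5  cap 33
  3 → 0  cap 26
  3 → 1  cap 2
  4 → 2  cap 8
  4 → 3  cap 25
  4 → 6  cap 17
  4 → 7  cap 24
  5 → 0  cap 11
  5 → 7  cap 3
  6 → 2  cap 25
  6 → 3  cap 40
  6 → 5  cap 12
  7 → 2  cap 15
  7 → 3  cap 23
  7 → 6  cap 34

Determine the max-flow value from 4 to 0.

Maximum flow value: 47

augment #1: 4→2→0 bottleneck 8, total now 8
augment #2: 4→3→0 bottleneck 25, total now 33
augment #3: 4→6→3→0 bottleneck 1, total now 34
augment #4: 4→6→5→0 bottleneck 11, total now 45
augment #5: 4→6→3→1→0 bottleneck 2, total now 47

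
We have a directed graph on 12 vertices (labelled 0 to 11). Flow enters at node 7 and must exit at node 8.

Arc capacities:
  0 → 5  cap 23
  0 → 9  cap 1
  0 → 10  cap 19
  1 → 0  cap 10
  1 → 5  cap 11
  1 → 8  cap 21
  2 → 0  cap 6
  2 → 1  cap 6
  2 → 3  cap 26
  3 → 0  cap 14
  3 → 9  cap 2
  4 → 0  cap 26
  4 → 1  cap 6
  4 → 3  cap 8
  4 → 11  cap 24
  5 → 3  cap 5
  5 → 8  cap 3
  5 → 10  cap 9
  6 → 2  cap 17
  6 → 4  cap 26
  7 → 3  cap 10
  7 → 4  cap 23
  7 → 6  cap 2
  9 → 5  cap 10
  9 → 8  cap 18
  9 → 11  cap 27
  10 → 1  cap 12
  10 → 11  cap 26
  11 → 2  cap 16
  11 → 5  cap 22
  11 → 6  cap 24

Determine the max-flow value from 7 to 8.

Maximum flow value: 27

augment #1: 7→3→9→8 bottleneck 2, total now 2
augment #2: 7→4→1→8 bottleneck 6, total now 8
augment #3: 7→3→0→5→8 bottleneck 3, total now 11
augment #4: 7→3→0→9→8 bottleneck 1, total now 12
augment #5: 7→6→2→1→8 bottleneck 2, total now 14
augment #6: 7→3→0→10→1→8 bottleneck 4, total now 18
augment #7: 7→4→0→10→1→8 bottleneck 8, total now 26
augment #8: 7→4→11→2→1→8 bottleneck 1, total now 27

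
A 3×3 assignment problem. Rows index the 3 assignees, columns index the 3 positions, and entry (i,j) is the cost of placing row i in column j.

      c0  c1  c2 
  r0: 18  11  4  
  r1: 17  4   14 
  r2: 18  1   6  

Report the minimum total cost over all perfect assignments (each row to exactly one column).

optimal assignment: row0→col2 (cost 4), row1→col0 (cost 17), row2→col1 (cost 1)
total = 4 + 17 + 1 = 22

Minimum assignment cost: 22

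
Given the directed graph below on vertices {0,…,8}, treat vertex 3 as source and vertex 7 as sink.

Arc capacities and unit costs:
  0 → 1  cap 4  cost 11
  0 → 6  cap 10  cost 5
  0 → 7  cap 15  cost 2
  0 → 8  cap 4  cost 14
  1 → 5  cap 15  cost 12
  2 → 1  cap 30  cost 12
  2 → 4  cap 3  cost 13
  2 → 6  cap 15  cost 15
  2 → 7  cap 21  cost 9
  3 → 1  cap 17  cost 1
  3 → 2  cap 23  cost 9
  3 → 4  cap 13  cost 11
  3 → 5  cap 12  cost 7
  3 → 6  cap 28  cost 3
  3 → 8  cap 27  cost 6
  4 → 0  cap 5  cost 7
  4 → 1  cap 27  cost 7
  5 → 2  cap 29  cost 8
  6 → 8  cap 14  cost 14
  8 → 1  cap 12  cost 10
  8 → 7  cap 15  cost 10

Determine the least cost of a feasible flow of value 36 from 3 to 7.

Minimum cost for 36 units: 618

shortest-cost path #1: 3→8→7 push 15 @ unit cost 16 (adds 240)
shortest-cost path #2: 3→2→7 push 21 @ unit cost 18 (adds 378)
total cost = 618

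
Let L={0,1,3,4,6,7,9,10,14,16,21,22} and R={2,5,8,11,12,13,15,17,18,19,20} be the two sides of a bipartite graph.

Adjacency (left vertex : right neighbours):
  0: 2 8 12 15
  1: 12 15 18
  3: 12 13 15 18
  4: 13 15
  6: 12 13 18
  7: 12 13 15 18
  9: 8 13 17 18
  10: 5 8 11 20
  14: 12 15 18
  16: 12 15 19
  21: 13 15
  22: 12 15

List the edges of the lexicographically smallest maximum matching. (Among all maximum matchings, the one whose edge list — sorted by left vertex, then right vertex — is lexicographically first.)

Lex-smallest maximum matching: {(0,2), (1,12), (3,13), (4,15), (6,18), (9,8), (10,5), (16,19)}

|M| = 8 (so the lex-smallest maximum matching has 8 edges)
process left vertices in ascending order; for each, take the smallest-labelled available neighbour that still permits 8 edges overall, or leave it unmatched if none does
lex-smallest matching: {0-2, 1-12, 3-13, 4-15, 6-18, 9-8, 10-5, 16-19}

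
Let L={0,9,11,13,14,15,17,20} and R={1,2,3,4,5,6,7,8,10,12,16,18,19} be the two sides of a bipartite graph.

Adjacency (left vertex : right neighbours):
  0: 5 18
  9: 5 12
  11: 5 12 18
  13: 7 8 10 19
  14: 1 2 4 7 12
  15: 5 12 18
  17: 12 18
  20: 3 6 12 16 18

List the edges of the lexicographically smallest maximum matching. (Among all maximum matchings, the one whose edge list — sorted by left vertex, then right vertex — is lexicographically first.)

|M| = 6 (so the lex-smallest maximum matching has 6 edges)
process left vertices in ascending order; for each, take the smallest-labelled available neighbour that still permits 6 edges overall, or leave it unmatched if none does
lex-smallest matching: {0-5, 9-12, 11-18, 13-7, 14-1, 20-3}

Lex-smallest maximum matching: {(0,5), (9,12), (11,18), (13,7), (14,1), (20,3)}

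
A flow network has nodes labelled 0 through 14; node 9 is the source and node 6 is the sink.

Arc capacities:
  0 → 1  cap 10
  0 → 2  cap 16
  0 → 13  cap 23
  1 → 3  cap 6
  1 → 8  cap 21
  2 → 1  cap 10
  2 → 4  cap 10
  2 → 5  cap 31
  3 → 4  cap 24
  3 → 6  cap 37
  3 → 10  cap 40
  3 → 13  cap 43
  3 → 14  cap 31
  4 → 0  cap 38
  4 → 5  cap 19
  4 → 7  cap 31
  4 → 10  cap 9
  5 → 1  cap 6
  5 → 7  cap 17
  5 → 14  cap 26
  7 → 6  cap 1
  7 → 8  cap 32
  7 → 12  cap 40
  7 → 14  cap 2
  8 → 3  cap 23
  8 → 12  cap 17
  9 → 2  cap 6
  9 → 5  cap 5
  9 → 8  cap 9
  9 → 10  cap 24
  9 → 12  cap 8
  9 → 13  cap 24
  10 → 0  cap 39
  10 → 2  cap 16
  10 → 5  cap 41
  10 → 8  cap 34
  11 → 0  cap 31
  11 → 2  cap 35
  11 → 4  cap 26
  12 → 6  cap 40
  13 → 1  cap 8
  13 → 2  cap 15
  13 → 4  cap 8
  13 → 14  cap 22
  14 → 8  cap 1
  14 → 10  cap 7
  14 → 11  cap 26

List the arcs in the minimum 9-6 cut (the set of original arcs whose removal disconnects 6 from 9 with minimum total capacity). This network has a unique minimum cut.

augment #1: 9→12→6 push 8
augment #2: 9→5→7→6 push 1
augment #3: 9→8→3→6 push 9
augment #4: 9→2→1→3→6 push 6
augment #5: 9→5→7→12→6 push 4
augment #6: 9→10→8→3→6 push 14
augment #7: 9→10→8→12→6 push 10
augment #8: 9→13→1→8→12→6 push 7
augment #9: 9→13→4→7→12→6 push 8
augment #10: 9→13→2→4→7→12→6 push 3
max flow = 70; residual-reachable set from 9 gives S-side
cut edges (S→T): {(1,3), (7,6), (8,3), (12,6)} total cap 70

Min-cut arcs: {(1,3), (7,6), (8,3), (12,6)} (total capacity 70)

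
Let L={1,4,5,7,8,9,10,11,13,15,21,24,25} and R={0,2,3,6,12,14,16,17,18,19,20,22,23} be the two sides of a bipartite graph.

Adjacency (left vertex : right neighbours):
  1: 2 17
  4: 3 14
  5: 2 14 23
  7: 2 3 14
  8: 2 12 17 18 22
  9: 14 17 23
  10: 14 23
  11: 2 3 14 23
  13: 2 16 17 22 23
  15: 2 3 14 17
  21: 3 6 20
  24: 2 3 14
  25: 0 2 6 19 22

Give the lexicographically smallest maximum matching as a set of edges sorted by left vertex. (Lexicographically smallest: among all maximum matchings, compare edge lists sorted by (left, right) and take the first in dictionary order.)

Lex-smallest maximum matching: {(1,2), (4,3), (5,14), (8,12), (9,17), (10,23), (13,16), (21,6), (25,0)}

|M| = 9 (so the lex-smallest maximum matching has 9 edges)
process left vertices in ascending order; for each, take the smallest-labelled available neighbour that still permits 9 edges overall, or leave it unmatched if none does
lex-smallest matching: {1-2, 4-3, 5-14, 8-12, 9-17, 10-23, 13-16, 21-6, 25-0}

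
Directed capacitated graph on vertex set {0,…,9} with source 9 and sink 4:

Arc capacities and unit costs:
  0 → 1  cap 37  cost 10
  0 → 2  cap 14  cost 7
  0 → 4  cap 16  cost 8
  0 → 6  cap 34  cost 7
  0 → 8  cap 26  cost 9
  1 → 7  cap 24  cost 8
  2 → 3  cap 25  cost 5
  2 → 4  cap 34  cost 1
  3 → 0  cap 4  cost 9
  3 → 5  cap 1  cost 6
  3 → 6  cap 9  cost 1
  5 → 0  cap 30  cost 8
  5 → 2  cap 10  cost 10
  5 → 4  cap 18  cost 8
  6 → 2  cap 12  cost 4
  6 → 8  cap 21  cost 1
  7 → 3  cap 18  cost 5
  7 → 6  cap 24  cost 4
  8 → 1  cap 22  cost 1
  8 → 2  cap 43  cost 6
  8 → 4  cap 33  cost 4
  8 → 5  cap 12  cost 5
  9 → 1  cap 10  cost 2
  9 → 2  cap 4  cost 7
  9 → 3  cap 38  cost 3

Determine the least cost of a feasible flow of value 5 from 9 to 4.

Minimum cost for 5 units: 41

shortest-cost path #1: 9→2→4 push 4 @ unit cost 8 (adds 32)
shortest-cost path #2: 9→3→6→8→4 push 1 @ unit cost 9 (adds 9)
total cost = 41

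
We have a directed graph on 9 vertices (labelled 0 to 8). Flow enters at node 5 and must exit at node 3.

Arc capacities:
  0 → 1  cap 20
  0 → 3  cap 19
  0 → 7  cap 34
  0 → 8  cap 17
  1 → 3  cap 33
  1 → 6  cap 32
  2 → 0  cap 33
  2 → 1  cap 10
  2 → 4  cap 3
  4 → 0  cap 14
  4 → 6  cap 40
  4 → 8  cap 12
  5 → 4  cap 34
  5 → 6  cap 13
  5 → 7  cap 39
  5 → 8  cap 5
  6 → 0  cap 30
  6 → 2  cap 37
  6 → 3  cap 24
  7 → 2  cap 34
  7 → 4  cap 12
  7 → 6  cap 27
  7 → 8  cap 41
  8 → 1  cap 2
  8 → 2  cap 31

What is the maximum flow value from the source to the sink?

augment #1: 5→6→3 bottleneck 13, total now 13
augment #2: 5→4→0→3 bottleneck 14, total now 27
augment #3: 5→4→6→3 bottleneck 11, total now 38
augment #4: 5→8→1→3 bottleneck 2, total now 40
augment #5: 5→4→6→0→3 bottleneck 5, total now 45
augment #6: 5→7→2→1→3 bottleneck 10, total now 55
augment #7: 5→4→6→0→1→3 bottleneck 4, total now 59
augment #8: 5→7→2→0→1→3 bottleneck 16, total now 75

Maximum flow value: 75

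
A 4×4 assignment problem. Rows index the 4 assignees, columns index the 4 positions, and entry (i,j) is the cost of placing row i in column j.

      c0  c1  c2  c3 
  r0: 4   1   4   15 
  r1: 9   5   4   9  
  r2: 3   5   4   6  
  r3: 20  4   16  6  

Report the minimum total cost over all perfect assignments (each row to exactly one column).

optimal assignment: row0→col1 (cost 1), row1→col2 (cost 4), row2→col0 (cost 3), row3→col3 (cost 6)
total = 1 + 4 + 3 + 6 = 14

Minimum assignment cost: 14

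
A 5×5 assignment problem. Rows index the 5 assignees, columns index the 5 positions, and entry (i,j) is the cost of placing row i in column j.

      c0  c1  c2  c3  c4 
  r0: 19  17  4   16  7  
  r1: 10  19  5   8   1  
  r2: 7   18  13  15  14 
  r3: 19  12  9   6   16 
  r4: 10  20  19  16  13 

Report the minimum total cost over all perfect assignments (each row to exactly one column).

Minimum assignment cost: 38

optimal assignment: row0→col2 (cost 4), row1→col4 (cost 1), row2→col0 (cost 7), row3→col3 (cost 6), row4→col1 (cost 20)
total = 4 + 1 + 7 + 6 + 20 = 38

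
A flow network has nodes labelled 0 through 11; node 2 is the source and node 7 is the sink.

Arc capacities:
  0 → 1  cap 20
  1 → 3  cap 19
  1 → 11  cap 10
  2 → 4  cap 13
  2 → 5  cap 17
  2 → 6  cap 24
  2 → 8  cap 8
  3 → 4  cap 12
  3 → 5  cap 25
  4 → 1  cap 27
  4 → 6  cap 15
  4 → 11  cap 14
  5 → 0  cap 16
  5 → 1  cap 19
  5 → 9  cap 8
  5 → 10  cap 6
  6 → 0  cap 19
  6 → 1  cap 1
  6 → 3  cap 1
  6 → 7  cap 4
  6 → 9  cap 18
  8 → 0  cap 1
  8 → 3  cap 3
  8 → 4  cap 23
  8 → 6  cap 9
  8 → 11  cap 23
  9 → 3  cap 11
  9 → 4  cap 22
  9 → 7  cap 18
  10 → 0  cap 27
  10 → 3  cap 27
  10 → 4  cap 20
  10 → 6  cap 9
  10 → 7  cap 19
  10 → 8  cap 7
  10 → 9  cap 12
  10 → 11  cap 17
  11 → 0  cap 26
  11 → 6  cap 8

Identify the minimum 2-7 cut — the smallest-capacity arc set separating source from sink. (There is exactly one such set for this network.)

augment #1: 2→6→7 push 4
augment #2: 2→5→9→7 push 8
augment #3: 2→5→10→7 push 6
augment #4: 2→6→9→7 push 10
max flow = 28; residual-reachable set from 2 gives S-side
cut edges (S→T): {(5,10), (6,7), (9,7)} total cap 28

Min-cut arcs: {(5,10), (6,7), (9,7)} (total capacity 28)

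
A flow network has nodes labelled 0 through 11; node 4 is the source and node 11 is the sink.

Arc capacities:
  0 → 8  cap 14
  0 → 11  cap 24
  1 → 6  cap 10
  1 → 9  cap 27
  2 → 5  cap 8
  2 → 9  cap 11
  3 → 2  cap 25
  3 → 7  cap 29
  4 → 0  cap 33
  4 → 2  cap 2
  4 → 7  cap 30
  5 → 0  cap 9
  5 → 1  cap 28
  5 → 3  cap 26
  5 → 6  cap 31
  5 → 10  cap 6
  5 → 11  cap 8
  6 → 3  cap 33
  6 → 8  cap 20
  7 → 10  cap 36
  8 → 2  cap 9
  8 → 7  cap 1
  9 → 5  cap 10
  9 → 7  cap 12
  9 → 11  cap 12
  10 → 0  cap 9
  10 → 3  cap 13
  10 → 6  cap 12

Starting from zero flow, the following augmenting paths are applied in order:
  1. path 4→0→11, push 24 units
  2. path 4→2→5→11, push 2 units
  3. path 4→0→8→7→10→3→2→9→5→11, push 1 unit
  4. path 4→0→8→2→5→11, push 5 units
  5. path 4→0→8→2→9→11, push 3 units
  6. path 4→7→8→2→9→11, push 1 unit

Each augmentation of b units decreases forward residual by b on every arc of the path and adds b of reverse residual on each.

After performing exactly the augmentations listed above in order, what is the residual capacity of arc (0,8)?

after path 1 (4→0→11, push 24): res(0,8)=14
after path 2 (4→2→5→11, push 2): res(0,8)=14
after path 3 (4→0→8→7→10→3→2→9→5→11, push 1): res(0,8)=13
after path 4 (4→0→8→2→5→11, push 5): res(0,8)=8
after path 5 (4→0→8→2→9→11, push 3): res(0,8)=5
after path 6 (4→7→8→2→9→11, push 1): res(0,8)=5

Residual capacity of (0,8): 5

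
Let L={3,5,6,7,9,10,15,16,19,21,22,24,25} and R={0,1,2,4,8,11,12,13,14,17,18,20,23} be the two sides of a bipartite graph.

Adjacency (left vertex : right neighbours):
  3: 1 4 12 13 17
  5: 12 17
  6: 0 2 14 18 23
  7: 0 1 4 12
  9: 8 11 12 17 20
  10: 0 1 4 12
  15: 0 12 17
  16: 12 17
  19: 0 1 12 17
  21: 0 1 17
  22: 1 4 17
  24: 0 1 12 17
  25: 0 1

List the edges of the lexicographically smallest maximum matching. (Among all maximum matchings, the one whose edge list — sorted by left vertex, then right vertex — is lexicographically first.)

|M| = 8 (so the lex-smallest maximum matching has 8 edges)
process left vertices in ascending order; for each, take the smallest-labelled available neighbour that still permits 8 edges overall, or leave it unmatched if none does
lex-smallest matching: {3-13, 5-12, 6-2, 7-0, 9-8, 10-1, 15-17, 22-4}

Lex-smallest maximum matching: {(3,13), (5,12), (6,2), (7,0), (9,8), (10,1), (15,17), (22,4)}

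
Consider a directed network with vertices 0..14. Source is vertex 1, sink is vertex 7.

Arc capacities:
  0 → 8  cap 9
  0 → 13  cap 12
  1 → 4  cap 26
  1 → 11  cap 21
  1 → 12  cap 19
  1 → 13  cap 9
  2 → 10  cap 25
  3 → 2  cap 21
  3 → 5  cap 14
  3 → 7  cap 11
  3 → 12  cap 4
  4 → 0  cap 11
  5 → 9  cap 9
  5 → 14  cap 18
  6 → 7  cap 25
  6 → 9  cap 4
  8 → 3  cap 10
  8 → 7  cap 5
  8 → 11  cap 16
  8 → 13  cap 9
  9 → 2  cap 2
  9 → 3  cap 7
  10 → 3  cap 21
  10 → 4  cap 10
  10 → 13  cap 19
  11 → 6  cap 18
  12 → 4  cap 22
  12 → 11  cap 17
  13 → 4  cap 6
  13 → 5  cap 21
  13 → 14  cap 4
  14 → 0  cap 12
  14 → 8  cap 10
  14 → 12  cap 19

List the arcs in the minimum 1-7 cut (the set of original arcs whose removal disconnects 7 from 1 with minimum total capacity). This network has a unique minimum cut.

Min-cut arcs: {(3,7), (8,7), (11,6)} (total capacity 34)

augment #1: 1→11→6→7 push 18
augment #2: 1→4→0→8→7 push 5
augment #3: 1→4→0→8→3→7 push 4
augment #4: 1→13→5→9→3→7 push 7
max flow = 34; residual-reachable set from 1 gives S-side
cut edges (S→T): {(3,7), (8,7), (11,6)} total cap 34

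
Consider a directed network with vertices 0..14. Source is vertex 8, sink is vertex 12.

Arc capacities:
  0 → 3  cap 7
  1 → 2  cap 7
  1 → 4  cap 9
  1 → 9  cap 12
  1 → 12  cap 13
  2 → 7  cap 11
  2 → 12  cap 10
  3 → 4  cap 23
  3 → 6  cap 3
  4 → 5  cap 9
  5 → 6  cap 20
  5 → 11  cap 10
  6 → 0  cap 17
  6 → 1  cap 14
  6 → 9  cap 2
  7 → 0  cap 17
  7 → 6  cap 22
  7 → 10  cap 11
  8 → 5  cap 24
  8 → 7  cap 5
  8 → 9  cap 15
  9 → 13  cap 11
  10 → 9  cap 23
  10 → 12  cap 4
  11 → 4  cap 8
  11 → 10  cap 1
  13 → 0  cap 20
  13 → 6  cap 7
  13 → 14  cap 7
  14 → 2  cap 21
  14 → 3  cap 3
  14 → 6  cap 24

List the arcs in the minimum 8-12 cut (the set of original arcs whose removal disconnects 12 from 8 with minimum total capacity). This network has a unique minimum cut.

Min-cut arcs: {(6,1), (10,12), (13,14)} (total capacity 25)

augment #1: 8→7→10→12 push 4
augment #2: 8→5→6→1→12 push 13
augment #3: 8→5→6→1→2→12 push 1
augment #4: 8→9→13→14→2→12 push 7
max flow = 25; residual-reachable set from 8 gives S-side
cut edges (S→T): {(6,1), (10,12), (13,14)} total cap 25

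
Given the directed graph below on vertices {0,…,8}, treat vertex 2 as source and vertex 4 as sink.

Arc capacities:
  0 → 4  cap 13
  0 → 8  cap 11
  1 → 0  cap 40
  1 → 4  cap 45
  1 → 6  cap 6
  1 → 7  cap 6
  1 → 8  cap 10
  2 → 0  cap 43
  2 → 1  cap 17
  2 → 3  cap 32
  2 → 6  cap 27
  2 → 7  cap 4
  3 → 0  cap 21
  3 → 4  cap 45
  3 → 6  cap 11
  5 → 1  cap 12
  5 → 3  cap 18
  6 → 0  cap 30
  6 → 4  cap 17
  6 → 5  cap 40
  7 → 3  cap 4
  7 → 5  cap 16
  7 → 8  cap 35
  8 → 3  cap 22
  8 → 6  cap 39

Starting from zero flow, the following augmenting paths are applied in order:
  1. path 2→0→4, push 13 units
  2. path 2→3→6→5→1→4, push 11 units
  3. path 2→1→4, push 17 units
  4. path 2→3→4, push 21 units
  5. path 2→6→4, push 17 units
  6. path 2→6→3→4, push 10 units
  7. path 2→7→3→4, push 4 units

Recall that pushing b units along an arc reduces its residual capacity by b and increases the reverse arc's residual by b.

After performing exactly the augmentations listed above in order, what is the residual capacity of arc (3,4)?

Residual capacity of (3,4): 10

after path 1 (2→0→4, push 13): res(3,4)=45
after path 2 (2→3→6→5→1→4, push 11): res(3,4)=45
after path 3 (2→1→4, push 17): res(3,4)=45
after path 4 (2→3→4, push 21): res(3,4)=24
after path 5 (2→6→4, push 17): res(3,4)=24
after path 6 (2→6→3→4, push 10): res(3,4)=14
after path 7 (2→7→3→4, push 4): res(3,4)=10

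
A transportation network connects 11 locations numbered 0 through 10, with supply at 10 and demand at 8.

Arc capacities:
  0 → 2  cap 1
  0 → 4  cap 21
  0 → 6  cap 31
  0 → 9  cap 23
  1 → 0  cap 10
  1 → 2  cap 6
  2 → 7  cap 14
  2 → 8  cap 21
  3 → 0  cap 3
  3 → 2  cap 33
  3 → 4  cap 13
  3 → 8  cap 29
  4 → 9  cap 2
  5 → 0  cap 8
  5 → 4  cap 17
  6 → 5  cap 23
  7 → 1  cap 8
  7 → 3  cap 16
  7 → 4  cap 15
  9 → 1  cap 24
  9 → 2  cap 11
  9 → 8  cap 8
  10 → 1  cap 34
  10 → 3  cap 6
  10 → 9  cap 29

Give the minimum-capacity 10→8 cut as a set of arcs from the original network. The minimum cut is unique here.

Min-cut arcs: {(0,2), (1,2), (9,2), (9,8), (10,3)} (total capacity 32)

augment #1: 10→3→8 push 6
augment #2: 10→9→8 push 8
augment #3: 10→1→2→8 push 6
augment #4: 10→9→2→8 push 11
augment #5: 10→1→0→2→8 push 1
max flow = 32; residual-reachable set from 10 gives S-side
cut edges (S→T): {(0,2), (1,2), (9,2), (9,8), (10,3)} total cap 32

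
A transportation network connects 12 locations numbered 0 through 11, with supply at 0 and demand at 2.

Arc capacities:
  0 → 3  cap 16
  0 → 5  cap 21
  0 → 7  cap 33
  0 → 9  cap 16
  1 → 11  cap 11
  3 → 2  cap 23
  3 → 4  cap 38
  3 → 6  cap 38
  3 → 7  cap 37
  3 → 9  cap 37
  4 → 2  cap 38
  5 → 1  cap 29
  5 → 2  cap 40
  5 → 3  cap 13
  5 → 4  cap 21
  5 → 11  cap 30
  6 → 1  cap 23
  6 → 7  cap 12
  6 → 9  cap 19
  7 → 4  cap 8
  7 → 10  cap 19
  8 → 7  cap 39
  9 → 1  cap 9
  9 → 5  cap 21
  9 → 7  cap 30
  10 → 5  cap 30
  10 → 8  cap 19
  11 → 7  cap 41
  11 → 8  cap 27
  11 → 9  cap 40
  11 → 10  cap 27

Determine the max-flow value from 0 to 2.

augment #1: 0→3→2 bottleneck 16, total now 16
augment #2: 0→5→2 bottleneck 21, total now 37
augment #3: 0→7→4→2 bottleneck 8, total now 45
augment #4: 0→9→5→2 bottleneck 16, total now 61
augment #5: 0→7→10→5→2 bottleneck 3, total now 64
augment #6: 0→7→10→5→3→2 bottleneck 7, total now 71
augment #7: 0→7→10→5→4→2 bottleneck 9, total now 80

Maximum flow value: 80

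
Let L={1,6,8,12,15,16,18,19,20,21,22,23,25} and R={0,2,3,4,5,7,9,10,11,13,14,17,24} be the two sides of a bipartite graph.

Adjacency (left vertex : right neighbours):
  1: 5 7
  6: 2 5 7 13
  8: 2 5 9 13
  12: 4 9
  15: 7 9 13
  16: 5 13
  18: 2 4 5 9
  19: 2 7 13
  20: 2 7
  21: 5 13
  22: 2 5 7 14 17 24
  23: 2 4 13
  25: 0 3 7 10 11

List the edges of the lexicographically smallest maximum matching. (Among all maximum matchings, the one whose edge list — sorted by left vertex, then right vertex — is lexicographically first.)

|M| = 8 (so the lex-smallest maximum matching has 8 edges)
process left vertices in ascending order; for each, take the smallest-labelled available neighbour that still permits 8 edges overall, or leave it unmatched if none does
lex-smallest matching: {1-5, 6-2, 8-9, 12-4, 15-7, 16-13, 22-14, 25-0}

Lex-smallest maximum matching: {(1,5), (6,2), (8,9), (12,4), (15,7), (16,13), (22,14), (25,0)}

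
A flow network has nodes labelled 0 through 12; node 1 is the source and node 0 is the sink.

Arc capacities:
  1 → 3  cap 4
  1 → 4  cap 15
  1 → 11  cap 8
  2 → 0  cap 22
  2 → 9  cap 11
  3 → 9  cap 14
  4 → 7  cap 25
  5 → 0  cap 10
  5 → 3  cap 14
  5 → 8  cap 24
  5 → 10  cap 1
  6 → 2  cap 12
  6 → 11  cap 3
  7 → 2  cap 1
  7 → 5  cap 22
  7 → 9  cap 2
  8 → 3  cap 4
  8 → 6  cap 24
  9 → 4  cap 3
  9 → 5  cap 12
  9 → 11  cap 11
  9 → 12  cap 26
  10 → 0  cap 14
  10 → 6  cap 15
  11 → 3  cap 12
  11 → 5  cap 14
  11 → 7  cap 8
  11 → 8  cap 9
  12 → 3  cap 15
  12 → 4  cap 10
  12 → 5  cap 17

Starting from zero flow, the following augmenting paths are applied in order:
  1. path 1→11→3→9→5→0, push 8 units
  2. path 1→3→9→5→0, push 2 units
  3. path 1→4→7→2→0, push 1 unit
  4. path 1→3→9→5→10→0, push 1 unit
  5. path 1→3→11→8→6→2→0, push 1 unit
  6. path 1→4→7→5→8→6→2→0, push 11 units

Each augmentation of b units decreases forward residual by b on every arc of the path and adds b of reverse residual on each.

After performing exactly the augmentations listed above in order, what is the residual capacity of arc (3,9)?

after path 1 (1→11→3→9→5→0, push 8): res(3,9)=6
after path 2 (1→3→9→5→0, push 2): res(3,9)=4
after path 3 (1→4→7→2→0, push 1): res(3,9)=4
after path 4 (1→3→9→5→10→0, push 1): res(3,9)=3
after path 5 (1→3→11→8→6→2→0, push 1): res(3,9)=3
after path 6 (1→4→7→5→8→6→2→0, push 11): res(3,9)=3

Residual capacity of (3,9): 3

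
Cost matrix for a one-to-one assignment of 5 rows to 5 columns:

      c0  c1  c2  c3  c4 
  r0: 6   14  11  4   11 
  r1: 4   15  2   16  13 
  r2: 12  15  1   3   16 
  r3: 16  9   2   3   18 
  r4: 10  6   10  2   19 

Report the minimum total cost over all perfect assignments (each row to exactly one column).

Minimum assignment cost: 25

optimal assignment: row0→col4 (cost 11), row1→col0 (cost 4), row2→col2 (cost 1), row3→col3 (cost 3), row4→col1 (cost 6)
total = 11 + 4 + 1 + 3 + 6 = 25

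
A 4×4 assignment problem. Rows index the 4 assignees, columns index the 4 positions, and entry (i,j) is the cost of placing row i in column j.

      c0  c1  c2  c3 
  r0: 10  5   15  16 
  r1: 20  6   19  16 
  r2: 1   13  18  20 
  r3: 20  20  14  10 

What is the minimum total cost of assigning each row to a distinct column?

Minimum assignment cost: 32

optimal assignment: row0→col2 (cost 15), row1→col1 (cost 6), row2→col0 (cost 1), row3→col3 (cost 10)
total = 15 + 6 + 1 + 10 = 32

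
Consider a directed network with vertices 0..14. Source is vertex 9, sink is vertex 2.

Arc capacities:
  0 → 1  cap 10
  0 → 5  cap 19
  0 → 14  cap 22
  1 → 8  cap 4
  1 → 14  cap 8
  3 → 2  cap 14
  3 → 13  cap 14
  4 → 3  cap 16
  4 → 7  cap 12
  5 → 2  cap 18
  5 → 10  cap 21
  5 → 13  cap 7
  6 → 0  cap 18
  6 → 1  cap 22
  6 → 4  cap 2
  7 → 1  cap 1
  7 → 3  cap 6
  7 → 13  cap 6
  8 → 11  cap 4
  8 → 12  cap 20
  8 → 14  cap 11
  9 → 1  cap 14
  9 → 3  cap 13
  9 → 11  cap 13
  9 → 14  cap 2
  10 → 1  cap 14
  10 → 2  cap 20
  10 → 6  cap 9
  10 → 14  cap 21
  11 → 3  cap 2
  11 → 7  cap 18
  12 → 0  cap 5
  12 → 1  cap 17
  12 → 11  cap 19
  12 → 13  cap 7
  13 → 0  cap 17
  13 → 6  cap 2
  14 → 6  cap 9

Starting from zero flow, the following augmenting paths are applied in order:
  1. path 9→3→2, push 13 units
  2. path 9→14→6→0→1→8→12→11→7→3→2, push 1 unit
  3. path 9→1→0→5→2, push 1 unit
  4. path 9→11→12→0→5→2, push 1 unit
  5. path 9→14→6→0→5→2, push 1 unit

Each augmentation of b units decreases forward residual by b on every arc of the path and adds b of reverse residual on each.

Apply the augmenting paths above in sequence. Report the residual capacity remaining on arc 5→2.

Residual capacity of (5,2): 15

after path 1 (9→3→2, push 13): res(5,2)=18
after path 2 (9→14→6→0→1→8→12→11→7→3→2, push 1): res(5,2)=18
after path 3 (9→1→0→5→2, push 1): res(5,2)=17
after path 4 (9→11→12→0→5→2, push 1): res(5,2)=16
after path 5 (9→14→6→0→5→2, push 1): res(5,2)=15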